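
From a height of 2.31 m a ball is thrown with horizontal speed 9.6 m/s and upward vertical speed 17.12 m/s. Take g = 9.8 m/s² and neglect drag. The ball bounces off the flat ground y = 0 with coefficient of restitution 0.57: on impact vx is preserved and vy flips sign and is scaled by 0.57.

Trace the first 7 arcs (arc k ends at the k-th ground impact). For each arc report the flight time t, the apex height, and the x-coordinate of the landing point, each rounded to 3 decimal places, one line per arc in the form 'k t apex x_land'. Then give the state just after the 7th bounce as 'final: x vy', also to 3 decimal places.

Arc 1: start y=2.310, vy=17.120 → t=3.624, apex=17.264, x_land=34.790, impact vy=-18.395
  bounce: vy ← 0.57·18.395 = 10.485
Arc 2: start y=0.000, vy=10.485 → t=2.140, apex=5.609, x_land=55.332, impact vy=-10.485
  bounce: vy ← 0.57·10.485 = 5.976
Arc 3: start y=0.000, vy=5.976 → t=1.220, apex=1.822, x_land=67.041, impact vy=-5.976
  bounce: vy ← 0.57·5.976 = 3.407
Arc 4: start y=0.000, vy=3.407 → t=0.695, apex=0.592, x_land=73.715, impact vy=-3.407
  bounce: vy ← 0.57·3.407 = 1.942
Arc 5: start y=0.000, vy=1.942 → t=0.396, apex=0.192, x_land=77.520, impact vy=-1.942
  bounce: vy ← 0.57·1.942 = 1.107
Arc 6: start y=0.000, vy=1.107 → t=0.226, apex=0.063, x_land=79.688, impact vy=-1.107
  bounce: vy ← 0.57·1.107 = 0.631
Arc 7: start y=0.000, vy=0.631 → t=0.129, apex=0.020, x_land=80.924, impact vy=-0.631
  bounce: vy ← 0.57·0.631 = 0.360

1 3.624 17.264 34.790
2 2.140 5.609 55.332
3 1.220 1.822 67.041
4 0.695 0.592 73.715
5 0.396 0.192 77.520
6 0.226 0.063 79.688
7 0.129 0.020 80.924
final: 80.924 0.360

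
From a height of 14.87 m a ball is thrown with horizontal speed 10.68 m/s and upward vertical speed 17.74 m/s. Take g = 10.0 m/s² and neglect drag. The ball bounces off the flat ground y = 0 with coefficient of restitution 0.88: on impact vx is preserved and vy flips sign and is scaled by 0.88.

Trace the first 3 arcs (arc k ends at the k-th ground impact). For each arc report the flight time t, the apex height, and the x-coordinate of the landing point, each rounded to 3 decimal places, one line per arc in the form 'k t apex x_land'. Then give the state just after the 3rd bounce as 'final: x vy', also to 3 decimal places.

Arc 1: start y=14.870, vy=17.740 → t=4.248, apex=30.605, x_land=45.370, impact vy=-24.741
  bounce: vy ← 0.88·24.741 = 21.772
Arc 2: start y=0.000, vy=21.772 → t=4.354, apex=23.701, x_land=91.874, impact vy=-21.772
  bounce: vy ← 0.88·21.772 = 19.159
Arc 3: start y=0.000, vy=19.159 → t=3.832, apex=18.354, x_land=132.799, impact vy=-19.159
  bounce: vy ← 0.88·19.159 = 16.860

1 4.248 30.605 45.370
2 4.354 23.701 91.874
3 3.832 18.354 132.799
final: 132.799 16.860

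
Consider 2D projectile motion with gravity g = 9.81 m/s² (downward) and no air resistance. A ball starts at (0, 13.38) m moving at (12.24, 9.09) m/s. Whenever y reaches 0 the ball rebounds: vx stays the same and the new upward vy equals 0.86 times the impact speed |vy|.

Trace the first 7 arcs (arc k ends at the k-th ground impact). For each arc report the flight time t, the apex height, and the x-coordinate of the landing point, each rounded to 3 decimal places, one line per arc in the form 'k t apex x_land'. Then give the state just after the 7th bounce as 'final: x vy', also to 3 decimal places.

1 2.820 17.591 34.522
2 3.257 13.011 74.391
3 2.801 9.623 108.679
4 2.409 7.117 138.166
5 2.072 5.264 163.526
6 1.782 3.893 185.335
7 1.532 2.879 204.090
final: 204.090 6.464

Arc 1: start y=13.380, vy=9.090 → t=2.820, apex=17.591, x_land=34.522, impact vy=-18.578
  bounce: vy ← 0.86·18.578 = 15.977
Arc 2: start y=0.000, vy=15.977 → t=3.257, apex=13.011, x_land=74.391, impact vy=-15.977
  bounce: vy ← 0.86·15.977 = 13.740
Arc 3: start y=0.000, vy=13.740 → t=2.801, apex=9.623, x_land=108.679, impact vy=-13.740
  bounce: vy ← 0.86·13.740 = 11.817
Arc 4: start y=0.000, vy=11.817 → t=2.409, apex=7.117, x_land=138.166, impact vy=-11.817
  bounce: vy ← 0.86·11.817 = 10.162
Arc 5: start y=0.000, vy=10.162 → t=2.072, apex=5.264, x_land=163.526, impact vy=-10.162
  bounce: vy ← 0.86·10.162 = 8.740
Arc 6: start y=0.000, vy=8.740 → t=1.782, apex=3.893, x_land=185.335, impact vy=-8.740
  bounce: vy ← 0.86·8.740 = 7.516
Arc 7: start y=0.000, vy=7.516 → t=1.532, apex=2.879, x_land=204.090, impact vy=-7.516
  bounce: vy ← 0.86·7.516 = 6.464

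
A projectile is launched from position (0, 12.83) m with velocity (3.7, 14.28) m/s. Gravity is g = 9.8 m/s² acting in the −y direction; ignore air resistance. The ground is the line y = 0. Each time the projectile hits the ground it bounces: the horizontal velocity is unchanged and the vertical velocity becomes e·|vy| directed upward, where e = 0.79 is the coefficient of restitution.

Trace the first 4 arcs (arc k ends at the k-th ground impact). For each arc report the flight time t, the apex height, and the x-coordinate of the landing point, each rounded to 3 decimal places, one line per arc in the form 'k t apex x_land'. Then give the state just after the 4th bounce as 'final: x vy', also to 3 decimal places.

Arc 1: start y=12.830, vy=14.280 → t=3.635, apex=23.234, x_land=13.448, impact vy=-21.340
  bounce: vy ← 0.79·21.340 = 16.858
Arc 2: start y=0.000, vy=16.858 → t=3.440, apex=14.500, x_land=26.178, impact vy=-16.858
  bounce: vy ← 0.79·16.858 = 13.318
Arc 3: start y=0.000, vy=13.318 → t=2.718, apex=9.050, x_land=36.235, impact vy=-13.318
  bounce: vy ← 0.79·13.318 = 10.521
Arc 4: start y=0.000, vy=10.521 → t=2.147, apex=5.648, x_land=44.179, impact vy=-10.521
  bounce: vy ← 0.79·10.521 = 8.312

1 3.635 23.234 13.448
2 3.440 14.500 26.178
3 2.718 9.050 36.235
4 2.147 5.648 44.179
final: 44.179 8.312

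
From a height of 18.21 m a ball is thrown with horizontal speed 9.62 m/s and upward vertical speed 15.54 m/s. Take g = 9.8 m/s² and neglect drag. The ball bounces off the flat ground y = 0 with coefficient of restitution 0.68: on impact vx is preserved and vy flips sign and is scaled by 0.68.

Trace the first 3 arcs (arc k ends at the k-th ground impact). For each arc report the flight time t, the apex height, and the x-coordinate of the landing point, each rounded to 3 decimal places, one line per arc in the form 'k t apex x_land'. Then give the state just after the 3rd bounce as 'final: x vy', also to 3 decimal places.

1 4.082 30.531 39.268
2 3.395 14.118 71.925
3 2.308 6.528 94.133
final: 94.133 7.692

Arc 1: start y=18.210, vy=15.540 → t=4.082, apex=30.531, x_land=39.268, impact vy=-24.462
  bounce: vy ← 0.68·24.462 = 16.634
Arc 2: start y=0.000, vy=16.634 → t=3.395, apex=14.118, x_land=71.925, impact vy=-16.634
  bounce: vy ← 0.68·16.634 = 11.311
Arc 3: start y=0.000, vy=11.311 → t=2.308, apex=6.528, x_land=94.133, impact vy=-11.311
  bounce: vy ← 0.68·11.311 = 7.692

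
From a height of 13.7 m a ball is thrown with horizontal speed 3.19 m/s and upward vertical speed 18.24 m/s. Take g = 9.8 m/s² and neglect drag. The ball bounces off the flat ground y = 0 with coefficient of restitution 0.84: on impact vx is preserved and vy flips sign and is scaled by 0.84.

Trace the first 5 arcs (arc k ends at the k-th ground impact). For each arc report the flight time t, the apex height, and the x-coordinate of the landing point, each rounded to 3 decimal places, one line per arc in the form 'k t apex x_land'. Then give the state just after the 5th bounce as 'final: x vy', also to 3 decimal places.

Arc 1: start y=13.700, vy=18.240 → t=4.363, apex=30.674, x_land=13.919, impact vy=-24.520
  bounce: vy ← 0.84·24.520 = 20.597
Arc 2: start y=0.000, vy=20.597 → t=4.203, apex=21.644, x_land=27.328, impact vy=-20.597
  bounce: vy ← 0.84·20.597 = 17.301
Arc 3: start y=0.000, vy=17.301 → t=3.531, apex=15.272, x_land=38.591, impact vy=-17.301
  bounce: vy ← 0.84·17.301 = 14.533
Arc 4: start y=0.000, vy=14.533 → t=2.966, apex=10.776, x_land=48.052, impact vy=-14.533
  bounce: vy ← 0.84·14.533 = 12.208
Arc 5: start y=0.000, vy=12.208 → t=2.491, apex=7.603, x_land=56.000, impact vy=-12.208
  bounce: vy ← 0.84·12.208 = 10.254

1 4.363 30.674 13.919
2 4.203 21.644 27.328
3 3.531 15.272 38.591
4 2.966 10.776 48.052
5 2.491 7.603 56.000
final: 56.000 10.254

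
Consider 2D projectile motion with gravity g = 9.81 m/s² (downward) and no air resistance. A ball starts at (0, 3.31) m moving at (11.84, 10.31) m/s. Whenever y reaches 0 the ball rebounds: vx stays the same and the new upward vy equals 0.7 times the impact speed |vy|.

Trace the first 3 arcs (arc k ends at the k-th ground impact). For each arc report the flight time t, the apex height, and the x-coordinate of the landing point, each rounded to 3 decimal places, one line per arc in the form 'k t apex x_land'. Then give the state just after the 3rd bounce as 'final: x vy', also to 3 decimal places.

Arc 1: start y=3.310, vy=10.310 → t=2.385, apex=8.728, x_land=28.237, impact vy=-13.086
  bounce: vy ← 0.7·13.086 = 9.160
Arc 2: start y=0.000, vy=9.160 → t=1.867, apex=4.277, x_land=50.348, impact vy=-9.160
  bounce: vy ← 0.7·9.160 = 6.412
Arc 3: start y=0.000, vy=6.412 → t=1.307, apex=2.096, x_land=65.826, impact vy=-6.412
  bounce: vy ← 0.7·6.412 = 4.488

1 2.385 8.728 28.237
2 1.867 4.277 50.348
3 1.307 2.096 65.826
final: 65.826 4.488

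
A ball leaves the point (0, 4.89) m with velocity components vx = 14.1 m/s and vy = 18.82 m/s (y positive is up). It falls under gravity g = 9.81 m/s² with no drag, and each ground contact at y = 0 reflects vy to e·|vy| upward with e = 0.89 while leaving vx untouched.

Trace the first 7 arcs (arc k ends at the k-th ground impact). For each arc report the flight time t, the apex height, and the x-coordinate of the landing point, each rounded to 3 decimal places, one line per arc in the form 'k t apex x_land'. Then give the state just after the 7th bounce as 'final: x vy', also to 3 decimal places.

1 4.081 22.943 57.545
2 3.850 18.173 111.825
3 3.426 14.395 160.134
4 3.049 11.402 203.129
5 2.714 9.032 241.395
6 2.415 7.154 275.452
7 2.150 5.667 305.762
final: 305.762 9.384

Arc 1: start y=4.890, vy=18.820 → t=4.081, apex=22.943, x_land=57.545, impact vy=-21.216
  bounce: vy ← 0.89·21.216 = 18.883
Arc 2: start y=0.000, vy=18.883 → t=3.850, apex=18.173, x_land=111.825, impact vy=-18.883
  bounce: vy ← 0.89·18.883 = 16.805
Arc 3: start y=0.000, vy=16.805 → t=3.426, apex=14.395, x_land=160.134, impact vy=-16.805
  bounce: vy ← 0.89·16.805 = 14.957
Arc 4: start y=0.000, vy=14.957 → t=3.049, apex=11.402, x_land=203.129, impact vy=-14.957
  bounce: vy ← 0.89·14.957 = 13.312
Arc 5: start y=0.000, vy=13.312 → t=2.714, apex=9.032, x_land=241.395, impact vy=-13.312
  bounce: vy ← 0.89·13.312 = 11.847
Arc 6: start y=0.000, vy=11.847 → t=2.415, apex=7.154, x_land=275.452, impact vy=-11.847
  bounce: vy ← 0.89·11.847 = 10.544
Arc 7: start y=0.000, vy=10.544 → t=2.150, apex=5.667, x_land=305.762, impact vy=-10.544
  bounce: vy ← 0.89·10.544 = 9.384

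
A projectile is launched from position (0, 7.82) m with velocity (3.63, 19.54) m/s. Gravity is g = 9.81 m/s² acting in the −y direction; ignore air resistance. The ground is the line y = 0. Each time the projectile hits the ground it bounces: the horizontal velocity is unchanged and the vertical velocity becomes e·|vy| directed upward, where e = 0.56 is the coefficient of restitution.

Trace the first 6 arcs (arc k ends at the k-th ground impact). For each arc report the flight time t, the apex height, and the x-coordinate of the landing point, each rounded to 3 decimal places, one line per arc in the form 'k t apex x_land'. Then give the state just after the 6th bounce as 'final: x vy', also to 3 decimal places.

1 4.350 27.280 15.791
2 2.641 8.555 25.379
3 1.479 2.683 30.748
4 0.828 0.841 33.755
5 0.464 0.264 35.439
6 0.260 0.083 36.382
final: 36.382 0.714

Arc 1: start y=7.820, vy=19.540 → t=4.350, apex=27.280, x_land=15.791, impact vy=-23.135
  bounce: vy ← 0.56·23.135 = 12.956
Arc 2: start y=0.000, vy=12.956 → t=2.641, apex=8.555, x_land=25.379, impact vy=-12.956
  bounce: vy ← 0.56·12.956 = 7.255
Arc 3: start y=0.000, vy=7.255 → t=1.479, apex=2.683, x_land=30.748, impact vy=-7.255
  bounce: vy ← 0.56·7.255 = 4.063
Arc 4: start y=0.000, vy=4.063 → t=0.828, apex=0.841, x_land=33.755, impact vy=-4.063
  bounce: vy ← 0.56·4.063 = 2.275
Arc 5: start y=0.000, vy=2.275 → t=0.464, apex=0.264, x_land=35.439, impact vy=-2.275
  bounce: vy ← 0.56·2.275 = 1.274
Arc 6: start y=0.000, vy=1.274 → t=0.260, apex=0.083, x_land=36.382, impact vy=-1.274
  bounce: vy ← 0.56·1.274 = 0.714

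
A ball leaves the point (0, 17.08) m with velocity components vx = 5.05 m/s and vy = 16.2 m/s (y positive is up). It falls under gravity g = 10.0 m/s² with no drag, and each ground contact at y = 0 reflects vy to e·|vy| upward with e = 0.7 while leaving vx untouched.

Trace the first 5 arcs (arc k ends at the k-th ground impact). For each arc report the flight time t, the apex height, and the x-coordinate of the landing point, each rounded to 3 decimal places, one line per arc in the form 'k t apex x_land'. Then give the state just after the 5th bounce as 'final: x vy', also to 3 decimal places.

1 4.078 30.202 20.592
2 3.441 14.799 37.969
3 2.409 7.252 50.132
4 1.686 3.553 58.646
5 1.180 1.741 64.606
final: 64.606 4.131

Arc 1: start y=17.080, vy=16.200 → t=4.078, apex=30.202, x_land=20.592, impact vy=-24.577
  bounce: vy ← 0.7·24.577 = 17.204
Arc 2: start y=0.000, vy=17.204 → t=3.441, apex=14.799, x_land=37.969, impact vy=-17.204
  bounce: vy ← 0.7·17.204 = 12.043
Arc 3: start y=0.000, vy=12.043 → t=2.409, apex=7.252, x_land=50.132, impact vy=-12.043
  bounce: vy ← 0.7·12.043 = 8.430
Arc 4: start y=0.000, vy=8.430 → t=1.686, apex=3.553, x_land=58.646, impact vy=-8.430
  bounce: vy ← 0.7·8.430 = 5.901
Arc 5: start y=0.000, vy=5.901 → t=1.180, apex=1.741, x_land=64.606, impact vy=-5.901
  bounce: vy ← 0.7·5.901 = 4.131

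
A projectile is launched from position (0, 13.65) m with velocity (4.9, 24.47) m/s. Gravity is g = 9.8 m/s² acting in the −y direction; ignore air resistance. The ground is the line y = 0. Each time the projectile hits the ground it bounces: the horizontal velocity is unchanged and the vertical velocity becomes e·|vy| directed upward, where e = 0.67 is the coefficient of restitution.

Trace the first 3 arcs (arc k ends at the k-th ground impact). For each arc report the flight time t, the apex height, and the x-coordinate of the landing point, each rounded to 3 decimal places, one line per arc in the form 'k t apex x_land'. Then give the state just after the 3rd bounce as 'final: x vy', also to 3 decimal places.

1 5.500 44.200 26.952
2 4.025 19.841 46.672
3 2.696 8.907 59.885
final: 59.885 8.852

Arc 1: start y=13.650, vy=24.470 → t=5.500, apex=44.200, x_land=26.952, impact vy=-29.433
  bounce: vy ← 0.67·29.433 = 19.720
Arc 2: start y=0.000, vy=19.720 → t=4.025, apex=19.841, x_land=46.672, impact vy=-19.720
  bounce: vy ← 0.67·19.720 = 13.213
Arc 3: start y=0.000, vy=13.213 → t=2.696, apex=8.907, x_land=59.885, impact vy=-13.213
  bounce: vy ← 0.67·13.213 = 8.852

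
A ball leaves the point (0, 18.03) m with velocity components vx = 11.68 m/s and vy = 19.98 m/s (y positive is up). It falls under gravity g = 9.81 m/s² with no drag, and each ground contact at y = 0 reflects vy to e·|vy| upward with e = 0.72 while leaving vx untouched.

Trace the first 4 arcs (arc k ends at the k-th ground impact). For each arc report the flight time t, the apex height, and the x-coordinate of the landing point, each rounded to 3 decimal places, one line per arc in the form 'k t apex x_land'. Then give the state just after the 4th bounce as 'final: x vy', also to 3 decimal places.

Arc 1: start y=18.030, vy=19.980 → t=4.834, apex=38.377, x_land=56.459, impact vy=-27.440
  bounce: vy ← 0.72·27.440 = 19.757
Arc 2: start y=0.000, vy=19.757 → t=4.028, apex=19.894, x_land=103.505, impact vy=-19.757
  bounce: vy ← 0.72·19.757 = 14.225
Arc 3: start y=0.000, vy=14.225 → t=2.900, apex=10.313, x_land=137.378, impact vy=-14.225
  bounce: vy ← 0.72·14.225 = 10.242
Arc 4: start y=0.000, vy=10.242 → t=2.088, apex=5.346, x_land=161.766, impact vy=-10.242
  bounce: vy ← 0.72·10.242 = 7.374

1 4.834 38.377 56.459
2 4.028 19.894 103.505
3 2.900 10.313 137.378
4 2.088 5.346 161.766
final: 161.766 7.374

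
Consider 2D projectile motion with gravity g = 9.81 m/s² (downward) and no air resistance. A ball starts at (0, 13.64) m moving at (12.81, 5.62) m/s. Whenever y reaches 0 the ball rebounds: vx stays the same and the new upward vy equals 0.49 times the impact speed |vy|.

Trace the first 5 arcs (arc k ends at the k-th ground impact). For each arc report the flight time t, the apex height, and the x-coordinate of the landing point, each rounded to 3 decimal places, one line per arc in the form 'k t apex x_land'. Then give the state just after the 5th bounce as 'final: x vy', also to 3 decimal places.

1 2.336 15.250 29.926
2 1.728 3.661 52.061
3 0.847 0.879 62.908
4 0.415 0.211 68.222
5 0.203 0.051 70.827
final: 70.827 0.489

Arc 1: start y=13.640, vy=5.620 → t=2.336, apex=15.250, x_land=29.926, impact vy=-17.297
  bounce: vy ← 0.49·17.297 = 8.476
Arc 2: start y=0.000, vy=8.476 → t=1.728, apex=3.661, x_land=52.061, impact vy=-8.476
  bounce: vy ← 0.49·8.476 = 4.153
Arc 3: start y=0.000, vy=4.153 → t=0.847, apex=0.879, x_land=62.908, impact vy=-4.153
  bounce: vy ← 0.49·4.153 = 2.035
Arc 4: start y=0.000, vy=2.035 → t=0.415, apex=0.211, x_land=68.222, impact vy=-2.035
  bounce: vy ← 0.49·2.035 = 0.997
Arc 5: start y=0.000, vy=0.997 → t=0.203, apex=0.051, x_land=70.827, impact vy=-0.997
  bounce: vy ← 0.49·0.997 = 0.489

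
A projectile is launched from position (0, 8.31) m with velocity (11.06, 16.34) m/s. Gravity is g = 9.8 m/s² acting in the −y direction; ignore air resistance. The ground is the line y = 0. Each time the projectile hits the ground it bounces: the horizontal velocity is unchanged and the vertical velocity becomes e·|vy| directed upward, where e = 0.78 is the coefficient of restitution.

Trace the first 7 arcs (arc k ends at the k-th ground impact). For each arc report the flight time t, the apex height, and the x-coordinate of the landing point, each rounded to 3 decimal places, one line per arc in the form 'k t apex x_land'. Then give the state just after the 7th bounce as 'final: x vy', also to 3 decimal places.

1 3.783 21.932 41.840
2 3.300 13.344 78.342
3 2.574 8.118 106.814
4 2.008 4.939 129.023
5 1.566 3.005 146.345
6 1.222 1.828 159.856
7 0.953 1.112 170.395
final: 170.395 3.642

Arc 1: start y=8.310, vy=16.340 → t=3.783, apex=21.932, x_land=41.840, impact vy=-20.733
  bounce: vy ← 0.78·20.733 = 16.172
Arc 2: start y=0.000, vy=16.172 → t=3.300, apex=13.344, x_land=78.342, impact vy=-16.172
  bounce: vy ← 0.78·16.172 = 12.614
Arc 3: start y=0.000, vy=12.614 → t=2.574, apex=8.118, x_land=106.814, impact vy=-12.614
  bounce: vy ← 0.78·12.614 = 9.839
Arc 4: start y=0.000, vy=9.839 → t=2.008, apex=4.939, x_land=129.023, impact vy=-9.839
  bounce: vy ← 0.78·9.839 = 7.674
Arc 5: start y=0.000, vy=7.674 → t=1.566, apex=3.005, x_land=146.345, impact vy=-7.674
  bounce: vy ← 0.78·7.674 = 5.986
Arc 6: start y=0.000, vy=5.986 → t=1.222, apex=1.828, x_land=159.856, impact vy=-5.986
  bounce: vy ← 0.78·5.986 = 4.669
Arc 7: start y=0.000, vy=4.669 → t=0.953, apex=1.112, x_land=170.395, impact vy=-4.669
  bounce: vy ← 0.78·4.669 = 3.642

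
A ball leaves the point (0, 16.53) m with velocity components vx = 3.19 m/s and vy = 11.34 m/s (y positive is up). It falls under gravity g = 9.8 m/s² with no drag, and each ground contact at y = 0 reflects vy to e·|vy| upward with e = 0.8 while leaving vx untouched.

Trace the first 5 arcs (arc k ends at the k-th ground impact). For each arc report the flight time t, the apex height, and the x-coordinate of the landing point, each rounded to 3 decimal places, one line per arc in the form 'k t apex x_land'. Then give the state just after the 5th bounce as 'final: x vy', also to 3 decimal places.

Arc 1: start y=16.530, vy=11.340 → t=3.328, apex=23.091, x_land=10.616, impact vy=-21.274
  bounce: vy ← 0.8·21.274 = 17.019
Arc 2: start y=0.000, vy=17.019 → t=3.473, apex=14.778, x_land=21.696, impact vy=-17.019
  bounce: vy ← 0.8·17.019 = 13.615
Arc 3: start y=0.000, vy=13.615 → t=2.779, apex=9.458, x_land=30.560, impact vy=-13.615
  bounce: vy ← 0.8·13.615 = 10.892
Arc 4: start y=0.000, vy=10.892 → t=2.223, apex=6.053, x_land=37.651, impact vy=-10.892
  bounce: vy ← 0.8·10.892 = 8.714
Arc 5: start y=0.000, vy=8.714 → t=1.778, apex=3.874, x_land=43.324, impact vy=-8.714
  bounce: vy ← 0.8·8.714 = 6.971

1 3.328 23.091 10.616
2 3.473 14.778 21.696
3 2.779 9.458 30.560
4 2.223 6.053 37.651
5 1.778 3.874 43.324
final: 43.324 6.971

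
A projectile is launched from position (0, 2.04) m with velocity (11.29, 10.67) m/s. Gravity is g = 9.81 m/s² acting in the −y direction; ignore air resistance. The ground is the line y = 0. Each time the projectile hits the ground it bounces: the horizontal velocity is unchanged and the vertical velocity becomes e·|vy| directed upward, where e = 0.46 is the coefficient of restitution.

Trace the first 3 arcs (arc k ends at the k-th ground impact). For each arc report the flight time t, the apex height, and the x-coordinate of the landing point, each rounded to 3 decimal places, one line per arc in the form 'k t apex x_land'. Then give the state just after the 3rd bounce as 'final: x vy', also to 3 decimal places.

1 2.352 7.843 26.556
2 1.163 1.660 39.690
3 0.535 0.351 45.731
final: 45.731 1.207

Arc 1: start y=2.040, vy=10.670 → t=2.352, apex=7.843, x_land=26.556, impact vy=-12.405
  bounce: vy ← 0.46·12.405 = 5.706
Arc 2: start y=0.000, vy=5.706 → t=1.163, apex=1.660, x_land=39.690, impact vy=-5.706
  bounce: vy ← 0.46·5.706 = 2.625
Arc 3: start y=0.000, vy=2.625 → t=0.535, apex=0.351, x_land=45.731, impact vy=-2.625
  bounce: vy ← 0.46·2.625 = 1.207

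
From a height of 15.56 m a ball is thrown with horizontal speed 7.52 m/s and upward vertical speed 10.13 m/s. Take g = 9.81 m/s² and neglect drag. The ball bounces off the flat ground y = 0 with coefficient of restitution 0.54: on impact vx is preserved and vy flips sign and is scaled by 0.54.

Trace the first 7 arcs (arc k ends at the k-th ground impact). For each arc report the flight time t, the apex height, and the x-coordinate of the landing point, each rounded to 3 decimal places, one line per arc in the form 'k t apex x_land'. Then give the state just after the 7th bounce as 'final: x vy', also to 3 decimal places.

Arc 1: start y=15.560, vy=10.130 → t=3.091, apex=20.790, x_land=23.247, impact vy=-20.197
  bounce: vy ← 0.54·20.197 = 10.906
Arc 2: start y=0.000, vy=10.906 → t=2.223, apex=6.062, x_land=39.968, impact vy=-10.906
  bounce: vy ← 0.54·10.906 = 5.889
Arc 3: start y=0.000, vy=5.889 → t=1.201, apex=1.768, x_land=48.997, impact vy=-5.889
  bounce: vy ← 0.54·5.889 = 3.180
Arc 4: start y=0.000, vy=3.180 → t=0.648, apex=0.515, x_land=53.873, impact vy=-3.180
  bounce: vy ← 0.54·3.180 = 1.717
Arc 5: start y=0.000, vy=1.717 → t=0.350, apex=0.150, x_land=56.506, impact vy=-1.717
  bounce: vy ← 0.54·1.717 = 0.927
Arc 6: start y=0.000, vy=0.927 → t=0.189, apex=0.044, x_land=57.927, impact vy=-0.927
  bounce: vy ← 0.54·0.927 = 0.501
Arc 7: start y=0.000, vy=0.501 → t=0.102, apex=0.013, x_land=58.695, impact vy=-0.501
  bounce: vy ← 0.54·0.501 = 0.270

1 3.091 20.790 23.247
2 2.223 6.062 39.968
3 1.201 1.768 48.997
4 0.648 0.515 53.873
5 0.350 0.150 56.506
6 0.189 0.044 57.927
7 0.102 0.013 58.695
final: 58.695 0.270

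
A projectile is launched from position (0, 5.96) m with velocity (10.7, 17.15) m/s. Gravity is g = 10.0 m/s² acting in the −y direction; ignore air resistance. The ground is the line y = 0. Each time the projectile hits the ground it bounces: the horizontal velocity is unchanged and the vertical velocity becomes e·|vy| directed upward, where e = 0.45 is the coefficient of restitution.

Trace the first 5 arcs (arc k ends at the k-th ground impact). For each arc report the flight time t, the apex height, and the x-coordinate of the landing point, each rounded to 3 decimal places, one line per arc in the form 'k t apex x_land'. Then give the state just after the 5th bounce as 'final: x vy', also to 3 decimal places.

Arc 1: start y=5.960, vy=17.150 → t=3.748, apex=20.666, x_land=40.104, impact vy=-20.330
  bounce: vy ← 0.45·20.330 = 9.149
Arc 2: start y=0.000, vy=9.149 → t=1.830, apex=4.185, x_land=59.682, impact vy=-9.149
  bounce: vy ← 0.45·9.149 = 4.117
Arc 3: start y=0.000, vy=4.117 → t=0.823, apex=0.847, x_land=68.492, impact vy=-4.117
  bounce: vy ← 0.45·4.117 = 1.853
Arc 4: start y=0.000, vy=1.853 → t=0.371, apex=0.172, x_land=72.457, impact vy=-1.853
  bounce: vy ← 0.45·1.853 = 0.834
Arc 5: start y=0.000, vy=0.834 → t=0.167, apex=0.035, x_land=74.241, impact vy=-0.834
  bounce: vy ← 0.45·0.834 = 0.375

1 3.748 20.666 40.104
2 1.830 4.185 59.682
3 0.823 0.847 68.492
4 0.371 0.172 72.457
5 0.167 0.035 74.241
final: 74.241 0.375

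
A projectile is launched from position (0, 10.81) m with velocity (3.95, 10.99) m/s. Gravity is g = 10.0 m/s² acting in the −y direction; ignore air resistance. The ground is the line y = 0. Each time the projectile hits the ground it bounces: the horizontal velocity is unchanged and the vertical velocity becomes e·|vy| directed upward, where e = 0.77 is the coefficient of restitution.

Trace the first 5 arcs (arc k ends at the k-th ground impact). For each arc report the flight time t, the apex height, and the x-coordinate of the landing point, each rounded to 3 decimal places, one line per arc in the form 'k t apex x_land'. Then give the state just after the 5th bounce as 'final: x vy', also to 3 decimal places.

1 2.935 16.849 11.592
2 2.827 9.990 22.759
3 2.177 5.923 31.357
4 1.676 3.512 37.978
5 1.291 2.082 43.075
final: 43.075 4.969

Arc 1: start y=10.810, vy=10.990 → t=2.935, apex=16.849, x_land=11.592, impact vy=-18.357
  bounce: vy ← 0.77·18.357 = 14.135
Arc 2: start y=0.000, vy=14.135 → t=2.827, apex=9.990, x_land=22.759, impact vy=-14.135
  bounce: vy ← 0.77·14.135 = 10.884
Arc 3: start y=0.000, vy=10.884 → t=2.177, apex=5.923, x_land=31.357, impact vy=-10.884
  bounce: vy ← 0.77·10.884 = 8.381
Arc 4: start y=0.000, vy=8.381 → t=1.676, apex=3.512, x_land=37.978, impact vy=-8.381
  bounce: vy ← 0.77·8.381 = 6.453
Arc 5: start y=0.000, vy=6.453 → t=1.291, apex=2.082, x_land=43.075, impact vy=-6.453
  bounce: vy ← 0.77·6.453 = 4.969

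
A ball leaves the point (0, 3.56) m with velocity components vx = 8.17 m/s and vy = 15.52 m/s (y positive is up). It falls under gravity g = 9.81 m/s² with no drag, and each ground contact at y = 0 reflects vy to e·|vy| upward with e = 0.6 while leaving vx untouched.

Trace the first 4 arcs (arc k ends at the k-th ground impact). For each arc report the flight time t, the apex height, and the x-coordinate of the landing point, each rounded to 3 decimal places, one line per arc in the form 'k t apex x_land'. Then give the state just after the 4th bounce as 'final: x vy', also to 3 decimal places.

Arc 1: start y=3.560, vy=15.520 → t=3.379, apex=15.837, x_land=27.606, impact vy=-17.627
  bounce: vy ← 0.6·17.627 = 10.576
Arc 2: start y=0.000, vy=10.576 → t=2.156, apex=5.701, x_land=45.222, impact vy=-10.576
  bounce: vy ← 0.6·10.576 = 6.346
Arc 3: start y=0.000, vy=6.346 → t=1.294, apex=2.052, x_land=55.792, impact vy=-6.346
  bounce: vy ← 0.6·6.346 = 3.807
Arc 4: start y=0.000, vy=3.807 → t=0.776, apex=0.739, x_land=62.134, impact vy=-3.807
  bounce: vy ← 0.6·3.807 = 2.284

1 3.379 15.837 27.606
2 2.156 5.701 45.222
3 1.294 2.052 55.792
4 0.776 0.739 62.134
final: 62.134 2.284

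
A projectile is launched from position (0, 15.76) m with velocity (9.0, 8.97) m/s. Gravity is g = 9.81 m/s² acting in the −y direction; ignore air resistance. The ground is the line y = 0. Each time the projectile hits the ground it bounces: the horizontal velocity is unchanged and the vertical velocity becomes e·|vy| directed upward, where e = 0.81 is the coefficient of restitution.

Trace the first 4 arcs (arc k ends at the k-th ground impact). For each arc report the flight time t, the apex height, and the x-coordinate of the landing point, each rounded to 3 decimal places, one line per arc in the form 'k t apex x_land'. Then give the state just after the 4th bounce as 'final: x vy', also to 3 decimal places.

Arc 1: start y=15.760, vy=8.970 → t=2.927, apex=19.861, x_land=26.340, impact vy=-19.740
  bounce: vy ← 0.81·19.740 = 15.989
Arc 2: start y=0.000, vy=15.989 → t=3.260, apex=13.031, x_land=55.678, impact vy=-15.989
  bounce: vy ← 0.81·15.989 = 12.951
Arc 3: start y=0.000, vy=12.951 → t=2.640, apex=8.549, x_land=79.442, impact vy=-12.951
  bounce: vy ← 0.81·12.951 = 10.491
Arc 4: start y=0.000, vy=10.491 → t=2.139, apex=5.609, x_land=98.691, impact vy=-10.491
  bounce: vy ← 0.81·10.491 = 8.497

1 2.927 19.861 26.340
2 3.260 13.031 55.678
3 2.640 8.549 79.442
4 2.139 5.609 98.691
final: 98.691 8.497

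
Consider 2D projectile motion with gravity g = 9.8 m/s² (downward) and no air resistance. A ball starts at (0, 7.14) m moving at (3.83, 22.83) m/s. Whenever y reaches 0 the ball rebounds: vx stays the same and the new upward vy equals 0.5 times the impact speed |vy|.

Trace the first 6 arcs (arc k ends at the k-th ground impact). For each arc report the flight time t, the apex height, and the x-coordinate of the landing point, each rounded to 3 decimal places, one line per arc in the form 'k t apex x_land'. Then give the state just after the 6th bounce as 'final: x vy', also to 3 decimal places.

Arc 1: start y=7.140, vy=22.830 → t=4.953, apex=33.732, x_land=18.971, impact vy=-25.713
  bounce: vy ← 0.5·25.713 = 12.856
Arc 2: start y=0.000, vy=12.856 → t=2.624, apex=8.433, x_land=29.020, impact vy=-12.856
  bounce: vy ← 0.5·12.856 = 6.428
Arc 3: start y=0.000, vy=6.428 → t=1.312, apex=2.108, x_land=34.045, impact vy=-6.428
  bounce: vy ← 0.5·6.428 = 3.214
Arc 4: start y=0.000, vy=3.214 → t=0.656, apex=0.527, x_land=36.557, impact vy=-3.214
  bounce: vy ← 0.5·3.214 = 1.607
Arc 5: start y=0.000, vy=1.607 → t=0.328, apex=0.132, x_land=37.813, impact vy=-1.607
  bounce: vy ← 0.5·1.607 = 0.804
Arc 6: start y=0.000, vy=0.804 → t=0.164, apex=0.033, x_land=38.441, impact vy=-0.804
  bounce: vy ← 0.5·0.804 = 0.402

1 4.953 33.732 18.971
2 2.624 8.433 29.020
3 1.312 2.108 34.045
4 0.656 0.527 36.557
5 0.328 0.132 37.813
6 0.164 0.033 38.441
final: 38.441 0.402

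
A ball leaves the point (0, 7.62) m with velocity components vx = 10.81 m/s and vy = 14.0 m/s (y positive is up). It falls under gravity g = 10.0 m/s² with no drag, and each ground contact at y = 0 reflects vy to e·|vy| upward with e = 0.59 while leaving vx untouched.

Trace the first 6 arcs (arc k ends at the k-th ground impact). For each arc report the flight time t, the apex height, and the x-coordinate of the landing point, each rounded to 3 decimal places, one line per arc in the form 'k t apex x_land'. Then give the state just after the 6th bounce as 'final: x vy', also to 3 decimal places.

1 3.267 17.420 35.311
2 2.203 6.064 59.121
3 1.299 2.111 73.168
4 0.767 0.735 81.456
5 0.452 0.256 86.346
6 0.267 0.089 89.231
final: 89.231 0.787

Arc 1: start y=7.620, vy=14.000 → t=3.267, apex=17.420, x_land=35.311, impact vy=-18.665
  bounce: vy ← 0.59·18.665 = 11.013
Arc 2: start y=0.000, vy=11.013 → t=2.203, apex=6.064, x_land=59.121, impact vy=-11.013
  bounce: vy ← 0.59·11.013 = 6.497
Arc 3: start y=0.000, vy=6.497 → t=1.299, apex=2.111, x_land=73.168, impact vy=-6.497
  bounce: vy ← 0.59·6.497 = 3.833
Arc 4: start y=0.000, vy=3.833 → t=0.767, apex=0.735, x_land=81.456, impact vy=-3.833
  bounce: vy ← 0.59·3.833 = 2.262
Arc 5: start y=0.000, vy=2.262 → t=0.452, apex=0.256, x_land=86.346, impact vy=-2.262
  bounce: vy ← 0.59·2.262 = 1.334
Arc 6: start y=0.000, vy=1.334 → t=0.267, apex=0.089, x_land=89.231, impact vy=-1.334
  bounce: vy ← 0.59·1.334 = 0.787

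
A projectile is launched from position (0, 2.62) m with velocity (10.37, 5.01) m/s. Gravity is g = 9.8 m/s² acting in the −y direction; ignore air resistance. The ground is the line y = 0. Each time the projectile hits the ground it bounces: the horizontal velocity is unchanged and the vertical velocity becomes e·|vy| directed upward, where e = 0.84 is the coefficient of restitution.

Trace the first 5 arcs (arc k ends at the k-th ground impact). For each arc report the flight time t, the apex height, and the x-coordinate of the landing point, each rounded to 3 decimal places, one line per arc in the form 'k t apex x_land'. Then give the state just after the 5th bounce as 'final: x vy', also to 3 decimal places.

1 1.403 3.901 14.554
2 1.499 2.752 30.097
3 1.259 1.942 43.154
4 1.058 1.370 54.122
5 0.888 0.967 63.335
final: 63.335 3.657

Arc 1: start y=2.620, vy=5.010 → t=1.403, apex=3.901, x_land=14.554, impact vy=-8.744
  bounce: vy ← 0.84·8.744 = 7.345
Arc 2: start y=0.000, vy=7.345 → t=1.499, apex=2.752, x_land=30.097, impact vy=-7.345
  bounce: vy ← 0.84·7.345 = 6.170
Arc 3: start y=0.000, vy=6.170 → t=1.259, apex=1.942, x_land=43.154, impact vy=-6.170
  bounce: vy ← 0.84·6.170 = 5.182
Arc 4: start y=0.000, vy=5.182 → t=1.058, apex=1.370, x_land=54.122, impact vy=-5.182
  bounce: vy ← 0.84·5.182 = 4.353
Arc 5: start y=0.000, vy=4.353 → t=0.888, apex=0.967, x_land=63.335, impact vy=-4.353
  bounce: vy ← 0.84·4.353 = 3.657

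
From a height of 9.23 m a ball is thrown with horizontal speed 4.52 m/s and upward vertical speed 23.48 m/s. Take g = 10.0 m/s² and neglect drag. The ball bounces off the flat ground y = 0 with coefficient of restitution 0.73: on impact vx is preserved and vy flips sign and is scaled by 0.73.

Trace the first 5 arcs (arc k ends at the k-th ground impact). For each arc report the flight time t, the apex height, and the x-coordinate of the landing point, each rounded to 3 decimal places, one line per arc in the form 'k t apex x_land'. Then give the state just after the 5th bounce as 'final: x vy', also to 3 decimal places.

1 5.061 36.796 22.875
2 3.961 19.608 40.777
3 2.891 10.449 53.845
4 2.111 5.568 63.385
5 1.541 2.967 70.350
final: 70.350 5.624

Arc 1: start y=9.230, vy=23.480 → t=5.061, apex=36.796, x_land=22.875, impact vy=-27.128
  bounce: vy ← 0.73·27.128 = 19.803
Arc 2: start y=0.000, vy=19.803 → t=3.961, apex=19.608, x_land=40.777, impact vy=-19.803
  bounce: vy ← 0.73·19.803 = 14.456
Arc 3: start y=0.000, vy=14.456 → t=2.891, apex=10.449, x_land=53.845, impact vy=-14.456
  bounce: vy ← 0.73·14.456 = 10.553
Arc 4: start y=0.000, vy=10.553 → t=2.111, apex=5.568, x_land=63.385, impact vy=-10.553
  bounce: vy ← 0.73·10.553 = 7.704
Arc 5: start y=0.000, vy=7.704 → t=1.541, apex=2.967, x_land=70.350, impact vy=-7.704
  bounce: vy ← 0.73·7.704 = 5.624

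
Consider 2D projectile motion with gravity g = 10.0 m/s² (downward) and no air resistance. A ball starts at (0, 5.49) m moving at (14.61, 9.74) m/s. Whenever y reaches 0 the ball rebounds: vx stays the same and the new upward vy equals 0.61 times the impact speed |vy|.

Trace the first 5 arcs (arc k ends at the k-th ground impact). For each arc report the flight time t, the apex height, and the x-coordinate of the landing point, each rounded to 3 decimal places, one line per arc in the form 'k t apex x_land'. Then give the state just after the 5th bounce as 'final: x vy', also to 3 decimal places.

1 2.405 10.233 35.132
2 1.745 3.808 60.631
3 1.065 1.417 76.186
4 0.649 0.527 85.674
5 0.396 0.196 91.462
final: 91.462 1.208

Arc 1: start y=5.490, vy=9.740 → t=2.405, apex=10.233, x_land=35.132, impact vy=-14.306
  bounce: vy ← 0.61·14.306 = 8.727
Arc 2: start y=0.000, vy=8.727 → t=1.745, apex=3.808, x_land=60.631, impact vy=-8.727
  bounce: vy ← 0.61·8.727 = 5.323
Arc 3: start y=0.000, vy=5.323 → t=1.065, apex=1.417, x_land=76.186, impact vy=-5.323
  bounce: vy ← 0.61·5.323 = 3.247
Arc 4: start y=0.000, vy=3.247 → t=0.649, apex=0.527, x_land=85.674, impact vy=-3.247
  bounce: vy ← 0.61·3.247 = 1.981
Arc 5: start y=0.000, vy=1.981 → t=0.396, apex=0.196, x_land=91.462, impact vy=-1.981
  bounce: vy ← 0.61·1.981 = 1.208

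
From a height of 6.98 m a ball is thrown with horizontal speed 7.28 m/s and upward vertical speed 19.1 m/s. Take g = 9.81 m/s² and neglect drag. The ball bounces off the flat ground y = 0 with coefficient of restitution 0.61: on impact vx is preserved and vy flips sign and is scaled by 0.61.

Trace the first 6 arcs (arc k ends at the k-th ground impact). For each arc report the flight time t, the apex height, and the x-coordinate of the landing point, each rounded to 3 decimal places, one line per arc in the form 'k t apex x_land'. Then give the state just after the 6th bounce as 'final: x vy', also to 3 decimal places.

Arc 1: start y=6.980, vy=19.100 → t=4.230, apex=25.574, x_land=30.797, impact vy=-22.400
  bounce: vy ← 0.61·22.400 = 13.664
Arc 2: start y=0.000, vy=13.664 → t=2.786, apex=9.516, x_land=51.077, impact vy=-13.664
  bounce: vy ← 0.61·13.664 = 8.335
Arc 3: start y=0.000, vy=8.335 → t=1.699, apex=3.541, x_land=63.448, impact vy=-8.335
  bounce: vy ← 0.61·8.335 = 5.084
Arc 4: start y=0.000, vy=5.084 → t=1.037, apex=1.318, x_land=70.994, impact vy=-5.084
  bounce: vy ← 0.61·5.084 = 3.101
Arc 5: start y=0.000, vy=3.101 → t=0.632, apex=0.490, x_land=75.597, impact vy=-3.101
  bounce: vy ← 0.61·3.101 = 1.892
Arc 6: start y=0.000, vy=1.892 → t=0.386, apex=0.182, x_land=78.405, impact vy=-1.892
  bounce: vy ← 0.61·1.892 = 1.154

1 4.230 25.574 30.797
2 2.786 9.516 51.077
3 1.699 3.541 63.448
4 1.037 1.318 70.994
5 0.632 0.490 75.597
6 0.386 0.182 78.405
final: 78.405 1.154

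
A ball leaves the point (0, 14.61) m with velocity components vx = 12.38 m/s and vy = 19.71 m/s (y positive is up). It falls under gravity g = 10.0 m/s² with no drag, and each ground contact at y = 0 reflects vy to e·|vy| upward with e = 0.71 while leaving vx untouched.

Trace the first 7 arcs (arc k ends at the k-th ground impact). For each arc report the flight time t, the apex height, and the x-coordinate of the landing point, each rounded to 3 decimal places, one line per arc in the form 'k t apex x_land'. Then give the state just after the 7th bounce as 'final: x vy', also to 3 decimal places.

1 4.580 34.034 56.700
2 3.705 17.157 102.565
3 2.630 8.649 135.130
4 1.868 4.360 158.250
5 1.326 2.198 174.666
6 0.941 1.108 186.321
7 0.668 0.558 194.596
final: 194.596 2.373

Arc 1: start y=14.610, vy=19.710 → t=4.580, apex=34.034, x_land=56.700, impact vy=-26.090
  bounce: vy ← 0.71·26.090 = 18.524
Arc 2: start y=0.000, vy=18.524 → t=3.705, apex=17.157, x_land=102.565, impact vy=-18.524
  bounce: vy ← 0.71·18.524 = 13.152
Arc 3: start y=0.000, vy=13.152 → t=2.630, apex=8.649, x_land=135.130, impact vy=-13.152
  bounce: vy ← 0.71·13.152 = 9.338
Arc 4: start y=0.000, vy=9.338 → t=1.868, apex=4.360, x_land=158.250, impact vy=-9.338
  bounce: vy ← 0.71·9.338 = 6.630
Arc 5: start y=0.000, vy=6.630 → t=1.326, apex=2.198, x_land=174.666, impact vy=-6.630
  bounce: vy ← 0.71·6.630 = 4.707
Arc 6: start y=0.000, vy=4.707 → t=0.941, apex=1.108, x_land=186.321, impact vy=-4.707
  bounce: vy ← 0.71·4.707 = 3.342
Arc 7: start y=0.000, vy=3.342 → t=0.668, apex=0.558, x_land=194.596, impact vy=-3.342
  bounce: vy ← 0.71·3.342 = 2.373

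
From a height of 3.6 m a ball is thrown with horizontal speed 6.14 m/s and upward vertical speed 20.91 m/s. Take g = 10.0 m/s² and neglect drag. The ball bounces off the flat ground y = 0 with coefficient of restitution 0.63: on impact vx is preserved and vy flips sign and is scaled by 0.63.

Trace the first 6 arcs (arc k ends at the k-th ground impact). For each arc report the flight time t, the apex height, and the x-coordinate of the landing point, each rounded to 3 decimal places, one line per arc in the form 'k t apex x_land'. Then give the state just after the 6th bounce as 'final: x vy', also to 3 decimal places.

1 4.348 25.461 26.694
2 2.843 10.106 44.152
3 1.791 4.011 55.151
4 1.129 1.592 62.080
5 0.711 0.632 66.445
6 0.448 0.251 69.195
final: 69.195 1.411

Arc 1: start y=3.600, vy=20.910 → t=4.348, apex=25.461, x_land=26.694, impact vy=-22.566
  bounce: vy ← 0.63·22.566 = 14.217
Arc 2: start y=0.000, vy=14.217 → t=2.843, apex=10.106, x_land=44.152, impact vy=-14.217
  bounce: vy ← 0.63·14.217 = 8.956
Arc 3: start y=0.000, vy=8.956 → t=1.791, apex=4.011, x_land=55.151, impact vy=-8.956
  bounce: vy ← 0.63·8.956 = 5.643
Arc 4: start y=0.000, vy=5.643 → t=1.129, apex=1.592, x_land=62.080, impact vy=-5.643
  bounce: vy ← 0.63·5.643 = 3.555
Arc 5: start y=0.000, vy=3.555 → t=0.711, apex=0.632, x_land=66.445, impact vy=-3.555
  bounce: vy ← 0.63·3.555 = 2.240
Arc 6: start y=0.000, vy=2.240 → t=0.448, apex=0.251, x_land=69.195, impact vy=-2.240
  bounce: vy ← 0.63·2.240 = 1.411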